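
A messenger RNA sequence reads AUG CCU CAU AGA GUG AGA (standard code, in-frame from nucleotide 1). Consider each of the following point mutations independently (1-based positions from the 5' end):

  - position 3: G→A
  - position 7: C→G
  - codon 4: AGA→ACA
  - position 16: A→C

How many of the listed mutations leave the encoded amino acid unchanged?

1

Codon 1: AUG (Met) → AUA (Ile) — missense.
Codon 3: CAU (His) → GAU (Asp) — missense.
Codon 4: AGA (Arg) → ACA (Thr) — missense.
Codon 6: AGA (Arg) → CGA (Arg) — synonymous.
Synonymous: 1 of 4.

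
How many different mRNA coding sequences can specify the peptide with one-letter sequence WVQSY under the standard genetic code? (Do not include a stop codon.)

96

Trp: 1 codon.
Val: 4 codons.
Gln: 2 codons.
Ser: 6 codons.
Tyr: 2 codons.
1 × 4 × 2 × 6 × 2 = 96.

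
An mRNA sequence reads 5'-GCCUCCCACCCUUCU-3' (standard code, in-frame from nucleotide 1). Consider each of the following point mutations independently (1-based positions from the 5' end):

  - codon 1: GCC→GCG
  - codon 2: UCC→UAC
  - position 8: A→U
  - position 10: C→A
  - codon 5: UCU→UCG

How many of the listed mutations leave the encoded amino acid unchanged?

Codon 1: GCC (Ala) → GCG (Ala) — synonymous.
Codon 2: UCC (Ser) → UAC (Tyr) — missense.
Codon 3: CAC (His) → CUC (Leu) — missense.
Codon 4: CCU (Pro) → ACU (Thr) — missense.
Codon 5: UCU (Ser) → UCG (Ser) — synonymous.
Synonymous: 2 of 5.

2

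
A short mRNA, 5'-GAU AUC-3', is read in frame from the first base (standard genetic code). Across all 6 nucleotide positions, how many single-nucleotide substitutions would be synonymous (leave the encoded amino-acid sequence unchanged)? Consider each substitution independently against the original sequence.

Codon 1 (GAU, Asp): 1 synonymous substitution.
Codon 2 (AUC, Ile): 2 synonymous substitutions.
Total: 1 + 2 = 3.

3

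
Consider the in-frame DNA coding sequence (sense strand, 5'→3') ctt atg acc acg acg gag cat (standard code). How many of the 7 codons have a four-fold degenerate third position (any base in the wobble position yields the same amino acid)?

Codon 1 CTT (Leu): third position 4-fold.
Codon 2 ATG (Met): third position 1-fold.
Codon 3 ACC (Thr): third position 4-fold.
Codon 4 ACG (Thr): third position 4-fold.
Codon 5 ACG (Thr): third position 4-fold.
Codon 6 GAG (Glu): third position 2-fold.
Codon 7 CAT (His): third position 2-fold.
Four-fold degenerate third positions: 4.

4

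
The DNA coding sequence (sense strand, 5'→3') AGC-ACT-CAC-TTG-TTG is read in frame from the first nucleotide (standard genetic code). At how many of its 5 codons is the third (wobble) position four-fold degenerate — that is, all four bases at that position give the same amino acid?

Codon 1 AGC (Ser): third position 2-fold.
Codon 2 ACT (Thr): third position 4-fold.
Codon 3 CAC (His): third position 2-fold.
Codon 4 TTG (Leu): third position 2-fold.
Codon 5 TTG (Leu): third position 2-fold.
Four-fold degenerate third positions: 1.

1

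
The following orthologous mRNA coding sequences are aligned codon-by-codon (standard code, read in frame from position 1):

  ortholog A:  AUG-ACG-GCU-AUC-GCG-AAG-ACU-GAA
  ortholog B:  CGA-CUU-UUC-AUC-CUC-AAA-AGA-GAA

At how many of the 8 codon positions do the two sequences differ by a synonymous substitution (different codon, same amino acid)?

Codon 1: AUG Met / CGA Arg — nonsynonymous.
Codon 2: ACG Thr / CUU Leu — nonsynonymous.
Codon 3: GCU Ala / UUC Phe — nonsynonymous.
Codon 4: AUC Ile / AUC Ile — identical.
Codon 5: GCG Ala / CUC Leu — nonsynonymous.
Codon 6: AAG Lys / AAA Lys — synonymous.
Codon 7: ACU Thr / AGA Arg — nonsynonymous.
Codon 8: GAA Glu / GAA Glu — identical.
Synonymous differences: 1.

1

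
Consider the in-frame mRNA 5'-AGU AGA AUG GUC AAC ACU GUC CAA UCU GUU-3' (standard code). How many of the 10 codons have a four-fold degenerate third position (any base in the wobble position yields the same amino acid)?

5

Codon 1 AGU (Ser): third position 2-fold.
Codon 2 AGA (Arg): third position 2-fold.
Codon 3 AUG (Met): third position 1-fold.
Codon 4 GUC (Val): third position 4-fold.
Codon 5 AAC (Asn): third position 2-fold.
Codon 6 ACU (Thr): third position 4-fold.
Codon 7 GUC (Val): third position 4-fold.
Codon 8 CAA (Gln): third position 2-fold.
Codon 9 UCU (Ser): third position 4-fold.
Codon 10 GUU (Val): third position 4-fold.
Four-fold degenerate third positions: 5.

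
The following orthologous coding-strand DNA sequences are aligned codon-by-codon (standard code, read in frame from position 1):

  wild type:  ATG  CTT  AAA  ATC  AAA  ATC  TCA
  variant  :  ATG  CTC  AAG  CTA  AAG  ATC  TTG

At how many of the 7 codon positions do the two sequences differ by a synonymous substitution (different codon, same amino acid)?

3

Codon 1: ATG Met / ATG Met — identical.
Codon 2: CTT Leu / CTC Leu — synonymous.
Codon 3: AAA Lys / AAG Lys — synonymous.
Codon 4: ATC Ile / CTA Leu — nonsynonymous.
Codon 5: AAA Lys / AAG Lys — synonymous.
Codon 6: ATC Ile / ATC Ile — identical.
Codon 7: TCA Ser / TTG Leu — nonsynonymous.
Synonymous differences: 3.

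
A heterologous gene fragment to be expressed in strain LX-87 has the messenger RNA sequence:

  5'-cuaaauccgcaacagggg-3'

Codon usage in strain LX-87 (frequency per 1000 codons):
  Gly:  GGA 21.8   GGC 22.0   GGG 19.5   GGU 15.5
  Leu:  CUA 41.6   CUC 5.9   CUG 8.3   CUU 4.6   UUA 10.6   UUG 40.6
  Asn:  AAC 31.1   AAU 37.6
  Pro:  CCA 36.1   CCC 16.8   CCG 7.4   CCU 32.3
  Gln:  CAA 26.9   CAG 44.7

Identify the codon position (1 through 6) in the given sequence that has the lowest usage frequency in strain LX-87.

3

Codon 1 CUA (Leu): 41.6 per 1000.
Codon 2 AAU (Asn): 37.6 per 1000.
Codon 3 CCG (Pro): 7.4 per 1000.
Codon 4 CAA (Gln): 26.9 per 1000.
Codon 5 CAG (Gln): 44.7 per 1000.
Codon 6 GGG (Gly): 19.5 per 1000.
Lowest frequency is 7.4 at codon 3.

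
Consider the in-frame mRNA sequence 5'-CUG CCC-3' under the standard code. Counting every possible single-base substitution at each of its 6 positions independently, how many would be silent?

7

Codon 1 (CUG, Leu): 4 synonymous substitutions.
Codon 2 (CCC, Pro): 3 synonymous substitutions.
Total: 4 + 3 = 7.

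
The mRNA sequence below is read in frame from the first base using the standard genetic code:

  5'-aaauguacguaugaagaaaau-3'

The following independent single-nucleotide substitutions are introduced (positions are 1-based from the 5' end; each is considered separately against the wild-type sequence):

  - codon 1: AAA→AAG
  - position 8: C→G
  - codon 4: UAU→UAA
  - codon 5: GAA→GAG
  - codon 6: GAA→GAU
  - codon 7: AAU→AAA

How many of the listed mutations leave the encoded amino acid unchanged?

Codon 1: AAA (Lys) → AAG (Lys) — synonymous.
Codon 3: ACG (Thr) → AGG (Arg) — missense.
Codon 4: UAU (Tyr) → UAA (Stop) — nonsense.
Codon 5: GAA (Glu) → GAG (Glu) — synonymous.
Codon 6: GAA (Glu) → GAU (Asp) — missense.
Codon 7: AAU (Asn) → AAA (Lys) — missense.
Synonymous: 2 of 6.

2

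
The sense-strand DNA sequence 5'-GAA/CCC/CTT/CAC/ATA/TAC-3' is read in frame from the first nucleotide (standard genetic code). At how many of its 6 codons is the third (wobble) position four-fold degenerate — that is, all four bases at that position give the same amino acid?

Codon 1 GAA (Glu): third position 2-fold.
Codon 2 CCC (Pro): third position 4-fold.
Codon 3 CTT (Leu): third position 4-fold.
Codon 4 CAC (His): third position 2-fold.
Codon 5 ATA (Ile): third position 3-fold.
Codon 6 TAC (Tyr): third position 2-fold.
Four-fold degenerate third positions: 2.

2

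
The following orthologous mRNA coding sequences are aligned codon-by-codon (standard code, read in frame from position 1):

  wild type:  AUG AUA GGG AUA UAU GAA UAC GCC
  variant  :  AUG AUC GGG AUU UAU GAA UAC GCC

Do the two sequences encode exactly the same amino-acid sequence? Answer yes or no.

yes

Codon 1: AUG Met / AUG Met — identical.
Codon 2: AUA Ile / AUC Ile — synonymous.
Codon 3: GGG Gly / GGG Gly — identical.
Codon 4: AUA Ile / AUU Ile — synonymous.
Codon 5: UAU Tyr / UAU Tyr — identical.
Codon 6: GAA Glu / GAA Glu — identical.
Codon 7: UAC Tyr / UAC Tyr — identical.
Codon 8: GCC Ala / GCC Ala — identical.
Nonsynonymous differences: 0 → same protein.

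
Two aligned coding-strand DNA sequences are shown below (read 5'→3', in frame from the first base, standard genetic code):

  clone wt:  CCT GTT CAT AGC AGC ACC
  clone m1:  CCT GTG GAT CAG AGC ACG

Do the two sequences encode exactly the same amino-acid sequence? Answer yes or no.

no

Codon 1: CCT Pro / CCT Pro — identical.
Codon 2: GTT Val / GTG Val — synonymous.
Codon 3: CAT His / GAT Asp — nonsynonymous.
Codon 4: AGC Ser / CAG Gln — nonsynonymous.
Codon 5: AGC Ser / AGC Ser — identical.
Codon 6: ACC Thr / ACG Thr — synonymous.
Nonsynonymous differences: 2 → different protein.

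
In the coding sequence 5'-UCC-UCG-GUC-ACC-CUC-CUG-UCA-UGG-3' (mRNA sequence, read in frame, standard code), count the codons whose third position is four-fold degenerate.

Codon 1 UCC (Ser): third position 4-fold.
Codon 2 UCG (Ser): third position 4-fold.
Codon 3 GUC (Val): third position 4-fold.
Codon 4 ACC (Thr): third position 4-fold.
Codon 5 CUC (Leu): third position 4-fold.
Codon 6 CUG (Leu): third position 4-fold.
Codon 7 UCA (Ser): third position 4-fold.
Codon 8 UGG (Trp): third position 1-fold.
Four-fold degenerate third positions: 7.

7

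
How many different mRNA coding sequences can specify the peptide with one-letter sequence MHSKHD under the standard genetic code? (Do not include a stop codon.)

Met: 1 codon.
His: 2 codons.
Ser: 6 codons.
Lys: 2 codons.
His: 2 codons.
Asp: 2 codons.
1 × 2 × 6 × 2 × 2 × 2 = 96.

96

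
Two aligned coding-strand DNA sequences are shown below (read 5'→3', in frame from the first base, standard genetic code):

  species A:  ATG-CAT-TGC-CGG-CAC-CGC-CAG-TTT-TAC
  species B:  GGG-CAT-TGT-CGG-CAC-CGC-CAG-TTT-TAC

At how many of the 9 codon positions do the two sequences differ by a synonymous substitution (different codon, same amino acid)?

Codon 1: ATG Met / GGG Gly — nonsynonymous.
Codon 2: CAT His / CAT His — identical.
Codon 3: TGC Cys / TGT Cys — synonymous.
Codon 4: CGG Arg / CGG Arg — identical.
Codon 5: CAC His / CAC His — identical.
Codon 6: CGC Arg / CGC Arg — identical.
Codon 7: CAG Gln / CAG Gln — identical.
Codon 8: TTT Phe / TTT Phe — identical.
Codon 9: TAC Tyr / TAC Tyr — identical.
Synonymous differences: 1.

1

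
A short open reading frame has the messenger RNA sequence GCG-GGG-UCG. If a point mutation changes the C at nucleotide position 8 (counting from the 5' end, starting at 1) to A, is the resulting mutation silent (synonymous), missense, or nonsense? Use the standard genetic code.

nonsense

Position 8 falls in codon 3: UCG → Ser.
After the substitution the codon is UAG → Stop.
The new codon is a stop codon, so this is a nonsense mutation.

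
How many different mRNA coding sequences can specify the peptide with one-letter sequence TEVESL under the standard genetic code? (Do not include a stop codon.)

Thr: 4 codons.
Glu: 2 codons.
Val: 4 codons.
Glu: 2 codons.
Ser: 6 codons.
Leu: 6 codons.
4 × 2 × 4 × 2 × 6 × 6 = 2304.

2304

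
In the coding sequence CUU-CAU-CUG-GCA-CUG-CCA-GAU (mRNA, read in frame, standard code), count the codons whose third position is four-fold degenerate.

5

Codon 1 CUU (Leu): third position 4-fold.
Codon 2 CAU (His): third position 2-fold.
Codon 3 CUG (Leu): third position 4-fold.
Codon 4 GCA (Ala): third position 4-fold.
Codon 5 CUG (Leu): third position 4-fold.
Codon 6 CCA (Pro): third position 4-fold.
Codon 7 GAU (Asp): third position 2-fold.
Four-fold degenerate third positions: 5.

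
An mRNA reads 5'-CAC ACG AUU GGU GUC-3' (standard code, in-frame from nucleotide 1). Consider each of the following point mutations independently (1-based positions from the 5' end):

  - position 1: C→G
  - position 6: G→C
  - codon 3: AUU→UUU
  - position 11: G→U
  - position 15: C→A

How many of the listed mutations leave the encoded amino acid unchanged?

Codon 1: CAC (His) → GAC (Asp) — missense.
Codon 2: ACG (Thr) → ACC (Thr) — synonymous.
Codon 3: AUU (Ile) → UUU (Phe) — missense.
Codon 4: GGU (Gly) → GUU (Val) — missense.
Codon 5: GUC (Val) → GUA (Val) — synonymous.
Synonymous: 2 of 5.

2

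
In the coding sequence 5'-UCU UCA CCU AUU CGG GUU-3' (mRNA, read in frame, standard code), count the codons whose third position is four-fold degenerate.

5

Codon 1 UCU (Ser): third position 4-fold.
Codon 2 UCA (Ser): third position 4-fold.
Codon 3 CCU (Pro): third position 4-fold.
Codon 4 AUU (Ile): third position 3-fold.
Codon 5 CGG (Arg): third position 4-fold.
Codon 6 GUU (Val): third position 4-fold.
Four-fold degenerate third positions: 5.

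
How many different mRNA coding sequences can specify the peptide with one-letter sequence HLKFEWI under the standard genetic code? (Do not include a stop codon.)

His: 2 codons.
Leu: 6 codons.
Lys: 2 codons.
Phe: 2 codons.
Glu: 2 codons.
Trp: 1 codon.
Ile: 3 codons.
2 × 6 × 2 × 2 × 2 × 1 × 3 = 288.

288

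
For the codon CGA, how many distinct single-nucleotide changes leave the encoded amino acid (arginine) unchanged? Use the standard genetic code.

Position 1: AGA → 1 synonymous.
Position 2: none → 0 synonymous.
Position 3: CGU, CGC, CGG → 3 synonymous.
Total: 1 + 0 + 3 = 4.

4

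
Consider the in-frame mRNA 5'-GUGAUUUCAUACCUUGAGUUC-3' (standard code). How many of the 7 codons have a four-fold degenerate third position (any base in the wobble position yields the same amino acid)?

Codon 1 GUG (Val): third position 4-fold.
Codon 2 AUU (Ile): third position 3-fold.
Codon 3 UCA (Ser): third position 4-fold.
Codon 4 UAC (Tyr): third position 2-fold.
Codon 5 CUU (Leu): third position 4-fold.
Codon 6 GAG (Glu): third position 2-fold.
Codon 7 UUC (Phe): third position 2-fold.
Four-fold degenerate third positions: 3.

3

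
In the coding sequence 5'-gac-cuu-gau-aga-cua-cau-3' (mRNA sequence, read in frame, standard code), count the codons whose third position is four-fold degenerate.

2

Codon 1 GAC (Asp): third position 2-fold.
Codon 2 CUU (Leu): third position 4-fold.
Codon 3 GAU (Asp): third position 2-fold.
Codon 4 AGA (Arg): third position 2-fold.
Codon 5 CUA (Leu): third position 4-fold.
Codon 6 CAU (His): third position 2-fold.
Four-fold degenerate third positions: 2.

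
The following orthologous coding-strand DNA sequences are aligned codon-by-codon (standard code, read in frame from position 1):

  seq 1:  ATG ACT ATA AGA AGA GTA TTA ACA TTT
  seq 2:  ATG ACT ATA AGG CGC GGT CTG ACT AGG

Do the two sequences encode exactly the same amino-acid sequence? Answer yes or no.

Codon 1: ATG Met / ATG Met — identical.
Codon 2: ACT Thr / ACT Thr — identical.
Codon 3: ATA Ile / ATA Ile — identical.
Codon 4: AGA Arg / AGG Arg — synonymous.
Codon 5: AGA Arg / CGC Arg — synonymous.
Codon 6: GTA Val / GGT Gly — nonsynonymous.
Codon 7: TTA Leu / CTG Leu — synonymous.
Codon 8: ACA Thr / ACT Thr — synonymous.
Codon 9: TTT Phe / AGG Arg — nonsynonymous.
Nonsynonymous differences: 2 → different protein.

no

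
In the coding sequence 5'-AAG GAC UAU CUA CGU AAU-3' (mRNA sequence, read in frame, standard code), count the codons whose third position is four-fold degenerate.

2

Codon 1 AAG (Lys): third position 2-fold.
Codon 2 GAC (Asp): third position 2-fold.
Codon 3 UAU (Tyr): third position 2-fold.
Codon 4 CUA (Leu): third position 4-fold.
Codon 5 CGU (Arg): third position 4-fold.
Codon 6 AAU (Asn): third position 2-fold.
Four-fold degenerate third positions: 2.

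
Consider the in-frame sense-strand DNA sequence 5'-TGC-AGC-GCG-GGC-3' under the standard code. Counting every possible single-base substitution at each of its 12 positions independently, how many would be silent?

Codon 1 (TGC, Cys): 1 synonymous substitution.
Codon 2 (AGC, Ser): 1 synonymous substitution.
Codon 3 (GCG, Ala): 3 synonymous substitutions.
Codon 4 (GGC, Gly): 3 synonymous substitutions.
Total: 1 + 1 + 3 + 3 = 8.

8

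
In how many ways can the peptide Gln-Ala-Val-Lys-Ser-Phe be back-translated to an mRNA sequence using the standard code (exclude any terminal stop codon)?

768

Gln: 2 codons.
Ala: 4 codons.
Val: 4 codons.
Lys: 2 codons.
Ser: 6 codons.
Phe: 2 codons.
2 × 4 × 4 × 2 × 6 × 2 = 768.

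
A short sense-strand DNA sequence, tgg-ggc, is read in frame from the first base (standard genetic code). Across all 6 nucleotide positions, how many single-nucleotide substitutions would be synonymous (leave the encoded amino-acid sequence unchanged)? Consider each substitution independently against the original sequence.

3

Codon 1 (TGG, Trp): 0 synonymous substitutions.
Codon 2 (GGC, Gly): 3 synonymous substitutions.
Total: 0 + 3 = 3.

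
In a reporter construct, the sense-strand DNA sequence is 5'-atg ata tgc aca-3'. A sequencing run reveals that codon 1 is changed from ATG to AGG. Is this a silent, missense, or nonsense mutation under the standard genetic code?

Position 2 falls in codon 1: ATG → Met.
After the substitution the codon is AGG → Arg.
Met ≠ Arg, so this is a missense mutation.

missense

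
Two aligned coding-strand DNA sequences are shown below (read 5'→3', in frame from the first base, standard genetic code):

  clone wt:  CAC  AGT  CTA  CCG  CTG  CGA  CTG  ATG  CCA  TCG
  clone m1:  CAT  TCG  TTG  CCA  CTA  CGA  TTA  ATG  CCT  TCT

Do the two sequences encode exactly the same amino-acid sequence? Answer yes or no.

yes

Codon 1: CAC His / CAT His — synonymous.
Codon 2: AGT Ser / TCG Ser — synonymous.
Codon 3: CTA Leu / TTG Leu — synonymous.
Codon 4: CCG Pro / CCA Pro — synonymous.
Codon 5: CTG Leu / CTA Leu — synonymous.
Codon 6: CGA Arg / CGA Arg — identical.
Codon 7: CTG Leu / TTA Leu — synonymous.
Codon 8: ATG Met / ATG Met — identical.
Codon 9: CCA Pro / CCT Pro — synonymous.
Codon 10: TCG Ser / TCT Ser — synonymous.
Nonsynonymous differences: 0 → same protein.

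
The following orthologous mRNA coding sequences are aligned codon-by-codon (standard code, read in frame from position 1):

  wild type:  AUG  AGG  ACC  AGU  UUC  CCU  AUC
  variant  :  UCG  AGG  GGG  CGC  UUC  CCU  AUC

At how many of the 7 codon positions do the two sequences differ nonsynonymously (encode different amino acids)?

Codon 1: AUG Met / UCG Ser — nonsynonymous.
Codon 2: AGG Arg / AGG Arg — identical.
Codon 3: ACC Thr / GGG Gly — nonsynonymous.
Codon 4: AGU Ser / CGC Arg — nonsynonymous.
Codon 5: UUC Phe / UUC Phe — identical.
Codon 6: CCU Pro / CCU Pro — identical.
Codon 7: AUC Ile / AUC Ile — identical.
Nonsynonymous differences: 3.

3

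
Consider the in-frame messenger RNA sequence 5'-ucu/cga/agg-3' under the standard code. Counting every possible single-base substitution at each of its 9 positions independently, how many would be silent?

9

Codon 1 (UCU, Ser): 3 synonymous substitutions.
Codon 2 (CGA, Arg): 4 synonymous substitutions.
Codon 3 (AGG, Arg): 2 synonymous substitutions.
Total: 3 + 4 + 2 = 9.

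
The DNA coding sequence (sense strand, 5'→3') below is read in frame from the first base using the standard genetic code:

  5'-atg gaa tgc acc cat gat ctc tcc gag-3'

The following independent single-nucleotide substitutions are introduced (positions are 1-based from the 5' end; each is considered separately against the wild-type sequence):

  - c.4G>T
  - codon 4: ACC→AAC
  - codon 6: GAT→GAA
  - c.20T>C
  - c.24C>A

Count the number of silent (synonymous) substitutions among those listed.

Codon 2: GAA (Glu) → TAA (Stop) — nonsense.
Codon 4: ACC (Thr) → AAC (Asn) — missense.
Codon 6: GAT (Asp) → GAA (Glu) — missense.
Codon 7: CTC (Leu) → CCC (Pro) — missense.
Codon 8: TCC (Ser) → TCA (Ser) — synonymous.
Synonymous: 1 of 5.

1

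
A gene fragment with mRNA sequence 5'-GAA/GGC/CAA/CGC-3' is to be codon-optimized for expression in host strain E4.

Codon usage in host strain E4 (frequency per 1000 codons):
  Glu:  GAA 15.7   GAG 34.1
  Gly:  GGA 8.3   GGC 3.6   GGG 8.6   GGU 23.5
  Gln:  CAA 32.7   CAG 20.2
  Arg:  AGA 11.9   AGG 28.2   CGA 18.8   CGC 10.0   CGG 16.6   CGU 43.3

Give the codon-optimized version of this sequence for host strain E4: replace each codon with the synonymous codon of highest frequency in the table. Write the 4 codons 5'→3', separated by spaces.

GAG GGU CAA CGU

Codon 1 (Glu): best is GAG at 34.1.
Codon 2 (Gly): best is GGU at 23.5.
Codon 3 (Gln): best is CAA at 32.7.
Codon 4 (Arg): best is CGU at 43.3.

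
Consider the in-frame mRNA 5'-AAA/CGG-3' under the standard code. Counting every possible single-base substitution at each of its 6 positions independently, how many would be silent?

Codon 1 (AAA, Lys): 1 synonymous substitution.
Codon 2 (CGG, Arg): 4 synonymous substitutions.
Total: 1 + 4 = 5.

5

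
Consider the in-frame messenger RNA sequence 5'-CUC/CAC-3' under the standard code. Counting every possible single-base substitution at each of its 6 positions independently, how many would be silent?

4

Codon 1 (CUC, Leu): 3 synonymous substitutions.
Codon 2 (CAC, His): 1 synonymous substitution.
Total: 3 + 1 = 4.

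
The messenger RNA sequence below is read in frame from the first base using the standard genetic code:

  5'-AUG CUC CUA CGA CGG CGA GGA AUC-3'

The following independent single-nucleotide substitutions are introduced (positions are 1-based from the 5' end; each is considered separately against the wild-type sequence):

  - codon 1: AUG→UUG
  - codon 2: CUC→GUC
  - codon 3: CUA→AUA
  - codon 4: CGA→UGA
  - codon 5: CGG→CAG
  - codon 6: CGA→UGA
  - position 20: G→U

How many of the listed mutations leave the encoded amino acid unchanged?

0

Codon 1: AUG (Met) → UUG (Leu) — missense.
Codon 2: CUC (Leu) → GUC (Val) — missense.
Codon 3: CUA (Leu) → AUA (Ile) — missense.
Codon 4: CGA (Arg) → UGA (Stop) — nonsense.
Codon 5: CGG (Arg) → CAG (Gln) — missense.
Codon 6: CGA (Arg) → UGA (Stop) — nonsense.
Codon 7: GGA (Gly) → GUA (Val) — missense.
Synonymous: 0 of 7.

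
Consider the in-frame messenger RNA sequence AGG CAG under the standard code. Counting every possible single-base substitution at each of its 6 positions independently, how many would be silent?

Codon 1 (AGG, Arg): 2 synonymous substitutions.
Codon 2 (CAG, Gln): 1 synonymous substitution.
Total: 2 + 1 = 3.

3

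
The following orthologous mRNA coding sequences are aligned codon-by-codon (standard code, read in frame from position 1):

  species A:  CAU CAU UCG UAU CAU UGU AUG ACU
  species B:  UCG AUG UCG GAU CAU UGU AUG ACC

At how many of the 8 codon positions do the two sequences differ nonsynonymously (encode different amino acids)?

Codon 1: CAU His / UCG Ser — nonsynonymous.
Codon 2: CAU His / AUG Met — nonsynonymous.
Codon 3: UCG Ser / UCG Ser — identical.
Codon 4: UAU Tyr / GAU Asp — nonsynonymous.
Codon 5: CAU His / CAU His — identical.
Codon 6: UGU Cys / UGU Cys — identical.
Codon 7: AUG Met / AUG Met — identical.
Codon 8: ACU Thr / ACC Thr — synonymous.
Nonsynonymous differences: 3.

3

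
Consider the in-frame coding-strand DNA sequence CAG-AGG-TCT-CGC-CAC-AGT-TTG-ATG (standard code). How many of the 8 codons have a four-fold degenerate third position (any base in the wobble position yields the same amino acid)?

2

Codon 1 CAG (Gln): third position 2-fold.
Codon 2 AGG (Arg): third position 2-fold.
Codon 3 TCT (Ser): third position 4-fold.
Codon 4 CGC (Arg): third position 4-fold.
Codon 5 CAC (His): third position 2-fold.
Codon 6 AGT (Ser): third position 2-fold.
Codon 7 TTG (Leu): third position 2-fold.
Codon 8 ATG (Met): third position 1-fold.
Four-fold degenerate third positions: 2.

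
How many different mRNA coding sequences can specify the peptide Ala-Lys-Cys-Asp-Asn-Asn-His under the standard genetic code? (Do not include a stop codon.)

256

Ala: 4 codons.
Lys: 2 codons.
Cys: 2 codons.
Asp: 2 codons.
Asn: 2 codons.
Asn: 2 codons.
His: 2 codons.
4 × 2 × 2 × 2 × 2 × 2 × 2 = 256.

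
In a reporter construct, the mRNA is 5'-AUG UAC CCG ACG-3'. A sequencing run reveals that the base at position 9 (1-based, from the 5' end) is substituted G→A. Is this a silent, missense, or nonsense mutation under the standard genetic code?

Position 9 falls in codon 3: CCG → Pro.
After the substitution the codon is CCA → Pro.
Both encode Pro, so the change is synonymous.

silent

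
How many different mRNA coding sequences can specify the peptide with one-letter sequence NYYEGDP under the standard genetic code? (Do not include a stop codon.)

512

Asn: 2 codons.
Tyr: 2 codons.
Tyr: 2 codons.
Glu: 2 codons.
Gly: 4 codons.
Asp: 2 codons.
Pro: 4 codons.
2 × 2 × 2 × 2 × 4 × 2 × 4 = 512.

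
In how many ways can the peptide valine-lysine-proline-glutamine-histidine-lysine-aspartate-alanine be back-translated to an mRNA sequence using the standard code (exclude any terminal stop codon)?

2048

Val: 4 codons.
Lys: 2 codons.
Pro: 4 codons.
Gln: 2 codons.
His: 2 codons.
Lys: 2 codons.
Asp: 2 codons.
Ala: 4 codons.
4 × 2 × 4 × 2 × 2 × 2 × 2 × 4 = 2048.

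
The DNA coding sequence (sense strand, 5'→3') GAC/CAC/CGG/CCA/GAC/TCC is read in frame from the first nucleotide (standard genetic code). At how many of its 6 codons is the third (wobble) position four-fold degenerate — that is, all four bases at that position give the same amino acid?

Codon 1 GAC (Asp): third position 2-fold.
Codon 2 CAC (His): third position 2-fold.
Codon 3 CGG (Arg): third position 4-fold.
Codon 4 CCA (Pro): third position 4-fold.
Codon 5 GAC (Asp): third position 2-fold.
Codon 6 TCC (Ser): third position 4-fold.
Four-fold degenerate third positions: 3.

3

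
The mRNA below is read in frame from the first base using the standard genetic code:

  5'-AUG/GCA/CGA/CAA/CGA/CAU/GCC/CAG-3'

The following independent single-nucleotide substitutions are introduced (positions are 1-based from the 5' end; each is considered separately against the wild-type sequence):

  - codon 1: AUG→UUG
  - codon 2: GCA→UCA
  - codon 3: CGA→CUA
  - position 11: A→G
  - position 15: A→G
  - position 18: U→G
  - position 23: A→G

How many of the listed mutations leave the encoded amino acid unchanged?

1

Codon 1: AUG (Met) → UUG (Leu) — missense.
Codon 2: GCA (Ala) → UCA (Ser) — missense.
Codon 3: CGA (Arg) → CUA (Leu) — missense.
Codon 4: CAA (Gln) → CGA (Arg) — missense.
Codon 5: CGA (Arg) → CGG (Arg) — synonymous.
Codon 6: CAU (His) → CAG (Gln) — missense.
Codon 8: CAG (Gln) → CGG (Arg) — missense.
Synonymous: 1 of 7.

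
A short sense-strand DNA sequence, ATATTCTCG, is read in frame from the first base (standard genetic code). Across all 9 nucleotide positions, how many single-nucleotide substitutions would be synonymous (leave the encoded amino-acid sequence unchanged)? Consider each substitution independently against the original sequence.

6

Codon 1 (ATA, Ile): 2 synonymous substitutions.
Codon 2 (TTC, Phe): 1 synonymous substitution.
Codon 3 (TCG, Ser): 3 synonymous substitutions.
Total: 2 + 1 + 3 = 6.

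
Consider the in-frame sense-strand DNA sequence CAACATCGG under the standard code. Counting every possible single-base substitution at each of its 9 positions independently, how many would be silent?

6

Codon 1 (CAA, Gln): 1 synonymous substitution.
Codon 2 (CAT, His): 1 synonymous substitution.
Codon 3 (CGG, Arg): 4 synonymous substitutions.
Total: 1 + 1 + 4 = 6.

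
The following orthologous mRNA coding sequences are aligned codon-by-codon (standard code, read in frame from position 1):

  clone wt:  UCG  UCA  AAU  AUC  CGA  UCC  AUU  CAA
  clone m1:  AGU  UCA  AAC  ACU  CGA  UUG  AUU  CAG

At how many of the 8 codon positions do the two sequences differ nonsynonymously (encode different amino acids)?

2

Codon 1: UCG Ser / AGU Ser — synonymous.
Codon 2: UCA Ser / UCA Ser — identical.
Codon 3: AAU Asn / AAC Asn — synonymous.
Codon 4: AUC Ile / ACU Thr — nonsynonymous.
Codon 5: CGA Arg / CGA Arg — identical.
Codon 6: UCC Ser / UUG Leu — nonsynonymous.
Codon 7: AUU Ile / AUU Ile — identical.
Codon 8: CAA Gln / CAG Gln — synonymous.
Nonsynonymous differences: 2.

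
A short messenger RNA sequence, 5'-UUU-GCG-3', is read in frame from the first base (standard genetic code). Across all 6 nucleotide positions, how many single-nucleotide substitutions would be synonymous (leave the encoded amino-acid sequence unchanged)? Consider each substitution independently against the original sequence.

Codon 1 (UUU, Phe): 1 synonymous substitution.
Codon 2 (GCG, Ala): 3 synonymous substitutions.
Total: 1 + 3 = 4.

4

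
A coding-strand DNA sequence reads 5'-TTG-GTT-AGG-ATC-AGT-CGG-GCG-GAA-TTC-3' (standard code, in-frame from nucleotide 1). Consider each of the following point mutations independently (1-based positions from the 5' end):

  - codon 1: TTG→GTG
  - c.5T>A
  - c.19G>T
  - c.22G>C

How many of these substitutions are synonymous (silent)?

0

Codon 1: TTG (Leu) → GTG (Val) — missense.
Codon 2: GTT (Val) → GAT (Asp) — missense.
Codon 7: GCG (Ala) → TCG (Ser) — missense.
Codon 8: GAA (Glu) → CAA (Gln) — missense.
Synonymous: 0 of 4.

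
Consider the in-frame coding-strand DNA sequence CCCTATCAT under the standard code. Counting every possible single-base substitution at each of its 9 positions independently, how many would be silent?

5

Codon 1 (CCC, Pro): 3 synonymous substitutions.
Codon 2 (TAT, Tyr): 1 synonymous substitution.
Codon 3 (CAT, His): 1 synonymous substitution.
Total: 3 + 1 + 1 = 5.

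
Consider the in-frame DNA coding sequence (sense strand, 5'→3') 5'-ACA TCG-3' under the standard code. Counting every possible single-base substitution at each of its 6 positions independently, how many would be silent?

6

Codon 1 (ACA, Thr): 3 synonymous substitutions.
Codon 2 (TCG, Ser): 3 synonymous substitutions.
Total: 3 + 3 = 6.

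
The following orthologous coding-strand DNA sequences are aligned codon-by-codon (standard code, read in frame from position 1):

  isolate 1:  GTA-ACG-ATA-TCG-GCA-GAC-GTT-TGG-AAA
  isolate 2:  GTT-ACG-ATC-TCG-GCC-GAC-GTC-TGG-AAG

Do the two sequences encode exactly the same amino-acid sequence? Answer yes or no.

Codon 1: GTA Val / GTT Val — synonymous.
Codon 2: ACG Thr / ACG Thr — identical.
Codon 3: ATA Ile / ATC Ile — synonymous.
Codon 4: TCG Ser / TCG Ser — identical.
Codon 5: GCA Ala / GCC Ala — synonymous.
Codon 6: GAC Asp / GAC Asp — identical.
Codon 7: GTT Val / GTC Val — synonymous.
Codon 8: TGG Trp / TGG Trp — identical.
Codon 9: AAA Lys / AAG Lys — synonymous.
Nonsynonymous differences: 0 → same protein.

yes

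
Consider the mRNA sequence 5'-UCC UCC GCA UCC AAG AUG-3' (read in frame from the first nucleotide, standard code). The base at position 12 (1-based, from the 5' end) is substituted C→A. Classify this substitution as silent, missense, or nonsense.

silent

Position 12 falls in codon 4: UCC → Ser.
After the substitution the codon is UCA → Ser.
Both encode Ser, so the change is synonymous.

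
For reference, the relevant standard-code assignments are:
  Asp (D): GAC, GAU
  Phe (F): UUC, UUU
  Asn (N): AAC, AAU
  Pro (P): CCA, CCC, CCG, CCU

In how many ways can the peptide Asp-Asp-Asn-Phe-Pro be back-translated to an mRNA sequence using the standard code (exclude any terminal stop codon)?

Asp: 2 codons.
Asp: 2 codons.
Asn: 2 codons.
Phe: 2 codons.
Pro: 4 codons.
2 × 2 × 2 × 2 × 4 = 64.

64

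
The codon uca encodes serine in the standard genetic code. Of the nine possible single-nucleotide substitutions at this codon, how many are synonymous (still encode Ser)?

3

Position 1: none → 0 synonymous.
Position 2: none → 0 synonymous.
Position 3: UCU, UCC, UCG → 3 synonymous.
Total: 0 + 0 + 3 = 3.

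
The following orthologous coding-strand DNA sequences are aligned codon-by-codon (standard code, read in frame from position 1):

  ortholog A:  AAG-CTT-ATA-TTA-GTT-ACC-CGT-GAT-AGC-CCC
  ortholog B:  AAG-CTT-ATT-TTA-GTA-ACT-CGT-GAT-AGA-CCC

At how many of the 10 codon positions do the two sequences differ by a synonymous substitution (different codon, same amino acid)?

3

Codon 1: AAG Lys / AAG Lys — identical.
Codon 2: CTT Leu / CTT Leu — identical.
Codon 3: ATA Ile / ATT Ile — synonymous.
Codon 4: TTA Leu / TTA Leu — identical.
Codon 5: GTT Val / GTA Val — synonymous.
Codon 6: ACC Thr / ACT Thr — synonymous.
Codon 7: CGT Arg / CGT Arg — identical.
Codon 8: GAT Asp / GAT Asp — identical.
Codon 9: AGC Ser / AGA Arg — nonsynonymous.
Codon 10: CCC Pro / CCC Pro — identical.
Synonymous differences: 3.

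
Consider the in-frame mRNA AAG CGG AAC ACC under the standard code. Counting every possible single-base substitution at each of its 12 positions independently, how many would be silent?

Codon 1 (AAG, Lys): 1 synonymous substitution.
Codon 2 (CGG, Arg): 4 synonymous substitutions.
Codon 3 (AAC, Asn): 1 synonymous substitution.
Codon 4 (ACC, Thr): 3 synonymous substitutions.
Total: 1 + 4 + 1 + 3 = 9.

9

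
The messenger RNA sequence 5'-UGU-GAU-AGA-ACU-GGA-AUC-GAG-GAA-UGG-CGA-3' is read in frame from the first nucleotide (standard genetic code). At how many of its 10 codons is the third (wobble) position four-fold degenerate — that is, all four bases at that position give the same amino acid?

Codon 1 UGU (Cys): third position 2-fold.
Codon 2 GAU (Asp): third position 2-fold.
Codon 3 AGA (Arg): third position 2-fold.
Codon 4 ACU (Thr): third position 4-fold.
Codon 5 GGA (Gly): third position 4-fold.
Codon 6 AUC (Ile): third position 3-fold.
Codon 7 GAG (Glu): third position 2-fold.
Codon 8 GAA (Glu): third position 2-fold.
Codon 9 UGG (Trp): third position 1-fold.
Codon 10 CGA (Arg): third position 4-fold.
Four-fold degenerate third positions: 3.

3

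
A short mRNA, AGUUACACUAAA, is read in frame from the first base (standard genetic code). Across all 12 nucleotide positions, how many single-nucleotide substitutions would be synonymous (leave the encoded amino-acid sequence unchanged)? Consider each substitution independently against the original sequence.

Codon 1 (AGU, Ser): 1 synonymous substitution.
Codon 2 (UAC, Tyr): 1 synonymous substitution.
Codon 3 (ACU, Thr): 3 synonymous substitutions.
Codon 4 (AAA, Lys): 1 synonymous substitution.
Total: 1 + 1 + 3 + 1 = 6.

6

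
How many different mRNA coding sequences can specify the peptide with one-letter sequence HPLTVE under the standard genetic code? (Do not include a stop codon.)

1536

His: 2 codons.
Pro: 4 codons.
Leu: 6 codons.
Thr: 4 codons.
Val: 4 codons.
Glu: 2 codons.
2 × 4 × 6 × 4 × 4 × 2 = 1536.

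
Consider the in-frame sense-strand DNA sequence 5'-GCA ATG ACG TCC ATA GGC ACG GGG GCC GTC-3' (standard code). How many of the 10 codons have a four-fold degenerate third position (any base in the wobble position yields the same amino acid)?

8

Codon 1 GCA (Ala): third position 4-fold.
Codon 2 ATG (Met): third position 1-fold.
Codon 3 ACG (Thr): third position 4-fold.
Codon 4 TCC (Ser): third position 4-fold.
Codon 5 ATA (Ile): third position 3-fold.
Codon 6 GGC (Gly): third position 4-fold.
Codon 7 ACG (Thr): third position 4-fold.
Codon 8 GGG (Gly): third position 4-fold.
Codon 9 GCC (Ala): third position 4-fold.
Codon 10 GTC (Val): third position 4-fold.
Four-fold degenerate third positions: 8.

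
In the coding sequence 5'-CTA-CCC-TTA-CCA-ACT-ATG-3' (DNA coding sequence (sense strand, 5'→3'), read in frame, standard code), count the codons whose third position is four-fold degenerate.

4

Codon 1 CTA (Leu): third position 4-fold.
Codon 2 CCC (Pro): third position 4-fold.
Codon 3 TTA (Leu): third position 2-fold.
Codon 4 CCA (Pro): third position 4-fold.
Codon 5 ACT (Thr): third position 4-fold.
Codon 6 ATG (Met): third position 1-fold.
Four-fold degenerate third positions: 4.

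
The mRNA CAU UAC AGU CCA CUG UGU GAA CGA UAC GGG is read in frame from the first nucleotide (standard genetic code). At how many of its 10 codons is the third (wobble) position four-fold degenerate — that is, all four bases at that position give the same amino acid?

Codon 1 CAU (His): third position 2-fold.
Codon 2 UAC (Tyr): third position 2-fold.
Codon 3 AGU (Ser): third position 2-fold.
Codon 4 CCA (Pro): third position 4-fold.
Codon 5 CUG (Leu): third position 4-fold.
Codon 6 UGU (Cys): third position 2-fold.
Codon 7 GAA (Glu): third position 2-fold.
Codon 8 CGA (Arg): third position 4-fold.
Codon 9 UAC (Tyr): third position 2-fold.
Codon 10 GGG (Gly): third position 4-fold.
Four-fold degenerate third positions: 4.

4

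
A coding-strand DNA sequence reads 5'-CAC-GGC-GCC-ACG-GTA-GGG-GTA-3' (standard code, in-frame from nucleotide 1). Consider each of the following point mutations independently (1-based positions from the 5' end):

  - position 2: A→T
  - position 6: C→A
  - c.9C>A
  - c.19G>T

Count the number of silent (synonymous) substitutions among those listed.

Codon 1: CAC (His) → CTC (Leu) — missense.
Codon 2: GGC (Gly) → GGA (Gly) — synonymous.
Codon 3: GCC (Ala) → GCA (Ala) — synonymous.
Codon 7: GTA (Val) → TTA (Leu) — missense.
Synonymous: 2 of 4.

2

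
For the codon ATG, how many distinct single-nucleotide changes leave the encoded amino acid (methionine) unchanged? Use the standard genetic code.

Position 1: none → 0 synonymous.
Position 2: none → 0 synonymous.
Position 3: none → 0 synonymous.
Total: 0 + 0 + 0 = 0.

0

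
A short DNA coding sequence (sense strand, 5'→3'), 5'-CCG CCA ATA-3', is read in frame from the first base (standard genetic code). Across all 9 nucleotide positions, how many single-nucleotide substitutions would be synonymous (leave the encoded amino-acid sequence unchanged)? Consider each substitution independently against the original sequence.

8

Codon 1 (CCG, Pro): 3 synonymous substitutions.
Codon 2 (CCA, Pro): 3 synonymous substitutions.
Codon 3 (ATA, Ile): 2 synonymous substitutions.
Total: 3 + 3 + 2 = 8.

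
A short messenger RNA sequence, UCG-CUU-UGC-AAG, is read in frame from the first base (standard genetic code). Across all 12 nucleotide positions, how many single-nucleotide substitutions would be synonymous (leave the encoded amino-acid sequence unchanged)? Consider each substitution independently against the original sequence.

8

Codon 1 (UCG, Ser): 3 synonymous substitutions.
Codon 2 (CUU, Leu): 3 synonymous substitutions.
Codon 3 (UGC, Cys): 1 synonymous substitution.
Codon 4 (AAG, Lys): 1 synonymous substitution.
Total: 3 + 3 + 1 + 1 = 8.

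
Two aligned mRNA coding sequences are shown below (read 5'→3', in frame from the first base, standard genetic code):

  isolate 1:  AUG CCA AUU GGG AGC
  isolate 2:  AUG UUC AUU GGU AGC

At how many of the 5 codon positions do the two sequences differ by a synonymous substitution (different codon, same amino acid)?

1

Codon 1: AUG Met / AUG Met — identical.
Codon 2: CCA Pro / UUC Phe — nonsynonymous.
Codon 3: AUU Ile / AUU Ile — identical.
Codon 4: GGG Gly / GGU Gly — synonymous.
Codon 5: AGC Ser / AGC Ser — identical.
Synonymous differences: 1.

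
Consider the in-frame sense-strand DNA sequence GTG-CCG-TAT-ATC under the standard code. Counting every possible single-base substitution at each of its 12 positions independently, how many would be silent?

9

Codon 1 (GTG, Val): 3 synonymous substitutions.
Codon 2 (CCG, Pro): 3 synonymous substitutions.
Codon 3 (TAT, Tyr): 1 synonymous substitution.
Codon 4 (ATC, Ile): 2 synonymous substitutions.
Total: 3 + 3 + 1 + 2 = 9.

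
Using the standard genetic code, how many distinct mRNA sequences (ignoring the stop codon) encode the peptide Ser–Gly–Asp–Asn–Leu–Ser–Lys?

6912

Ser: 6 codons.
Gly: 4 codons.
Asp: 2 codons.
Asn: 2 codons.
Leu: 6 codons.
Ser: 6 codons.
Lys: 2 codons.
6 × 4 × 2 × 2 × 6 × 6 × 2 = 6912.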